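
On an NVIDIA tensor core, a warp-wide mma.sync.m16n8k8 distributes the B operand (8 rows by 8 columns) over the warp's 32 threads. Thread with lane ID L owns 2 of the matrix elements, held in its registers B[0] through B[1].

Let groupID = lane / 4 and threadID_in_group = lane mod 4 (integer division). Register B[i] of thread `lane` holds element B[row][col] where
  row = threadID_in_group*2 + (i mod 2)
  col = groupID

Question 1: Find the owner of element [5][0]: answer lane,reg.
2,1

c:0=>grp=0  r:5=>tig=2,lo=1
L=0*4+2=2  i=1=1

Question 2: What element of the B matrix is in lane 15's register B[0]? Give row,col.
6,3

15: G=3,T=3
[0] (3*2+0,3) = (6,3)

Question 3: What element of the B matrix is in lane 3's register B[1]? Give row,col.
3: g=0,t=3
[1] (3*2+1,0) = (7,0)

7,0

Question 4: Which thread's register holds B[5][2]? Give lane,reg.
10,1

c:2=>grp=2  r:5=>tig=2,lo=1
L=2*4+2=10  i=1=1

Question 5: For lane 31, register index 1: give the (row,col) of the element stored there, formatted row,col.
lane 31: gr=7 (31/4), th=3 (31%4)
i=1: r=3*2+1=7, c=gr=7

7,7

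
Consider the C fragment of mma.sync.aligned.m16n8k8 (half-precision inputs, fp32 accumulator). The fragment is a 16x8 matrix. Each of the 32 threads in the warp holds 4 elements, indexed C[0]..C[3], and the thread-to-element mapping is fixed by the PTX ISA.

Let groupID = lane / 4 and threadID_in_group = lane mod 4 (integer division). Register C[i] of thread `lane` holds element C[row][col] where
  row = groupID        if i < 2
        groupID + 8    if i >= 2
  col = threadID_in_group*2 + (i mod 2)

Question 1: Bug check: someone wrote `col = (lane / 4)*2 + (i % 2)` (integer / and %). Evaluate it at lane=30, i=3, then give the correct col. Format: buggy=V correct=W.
`(lane / 4)*2 + (i % 2)`[30,3]→15
lane 30→30/4=7, 30 mod 4=2
i=3  r:7+8→15  c:2·2+1→5
col: 15 vs 5

buggy=15 correct=5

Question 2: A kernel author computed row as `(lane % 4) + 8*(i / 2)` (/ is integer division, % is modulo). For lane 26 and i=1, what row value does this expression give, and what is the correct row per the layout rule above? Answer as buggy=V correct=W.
buggy=2 correct=6

`(lane % 4) + 8*(i / 2)`[26,1]→2
lane 26→26/4=6, 26 mod 4=2
i=1  r:6+0→6  c:2·2+1→5
row: 2 vs 6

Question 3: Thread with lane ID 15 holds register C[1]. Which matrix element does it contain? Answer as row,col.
3,7

lane 15: gr=3 (15/4), th=3 (15%4)
i=1: r=3+0=3, c=3*2+1=7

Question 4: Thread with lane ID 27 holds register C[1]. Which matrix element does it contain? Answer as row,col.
lane 27: gr=6 (27/4), th=3 (27%4)
i=1: r=6+0=6, c=3*2+1=7

6,7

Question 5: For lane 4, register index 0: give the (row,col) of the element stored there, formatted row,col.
1,0

4: g=1,t=0
[0] (1+0,0*2+0) = (1,0)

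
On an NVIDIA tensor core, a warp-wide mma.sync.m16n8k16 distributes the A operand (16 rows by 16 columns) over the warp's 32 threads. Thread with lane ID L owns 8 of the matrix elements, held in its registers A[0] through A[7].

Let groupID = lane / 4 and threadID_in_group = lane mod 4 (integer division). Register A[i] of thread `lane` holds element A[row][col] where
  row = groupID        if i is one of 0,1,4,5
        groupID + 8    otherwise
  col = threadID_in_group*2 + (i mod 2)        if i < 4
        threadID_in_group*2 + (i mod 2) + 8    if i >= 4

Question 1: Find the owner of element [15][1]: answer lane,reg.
28,3

r=15->g=7,rb=1  c=1->cb=0,t=0,b0=1
L=7*4+0=28  i=0*4+1*2+1=3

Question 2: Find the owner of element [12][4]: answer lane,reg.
r=12⇒gr=4,Rb=1  c=4⇒Cb=0,th=2,odd=0
L=4*4+2=18  i=0*4+1*2+0=2

18,2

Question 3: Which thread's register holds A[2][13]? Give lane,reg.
r: 2->gid=2,r8=0  c: 13->c8=1,tid=2,i&1=1
L=2*4+2=10  i=1*4+0*2+1=5

10,5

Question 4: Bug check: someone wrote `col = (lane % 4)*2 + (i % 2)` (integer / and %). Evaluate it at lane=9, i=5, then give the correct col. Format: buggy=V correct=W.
`(lane % 4)*2 + (i % 2)`[9,5]→3
lane 9→9/4=2, 9 mod 4=1
i=5  r:2+0→2  c:2·1+1+8→11
col: 3 vs 11

buggy=3 correct=11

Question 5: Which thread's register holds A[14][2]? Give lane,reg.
r=14→G=6,rhi=1  c=2→chi=0,T=1,p=0
L=6*4+1=25  i=0*4+1*2+0=2

25,2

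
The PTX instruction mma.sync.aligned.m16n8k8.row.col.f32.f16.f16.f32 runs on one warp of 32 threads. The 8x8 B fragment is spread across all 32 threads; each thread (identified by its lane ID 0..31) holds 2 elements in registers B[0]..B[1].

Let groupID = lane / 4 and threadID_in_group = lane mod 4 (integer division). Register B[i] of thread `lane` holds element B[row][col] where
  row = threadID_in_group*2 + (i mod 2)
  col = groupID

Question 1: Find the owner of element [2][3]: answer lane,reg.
13,0

c=3→G=3  r=2→T=1,p=0
L=3*4+1=13  i=0=0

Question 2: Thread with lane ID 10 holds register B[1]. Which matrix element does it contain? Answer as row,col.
5,2

lane 10->10/4=2, 10 mod 4=2
i=1  r:2·2+1->5  c:2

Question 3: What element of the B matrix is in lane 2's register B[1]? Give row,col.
5,0

lane 2→2/4=0, 2 mod 4=2
i=1  r:2·2+1→5  c:0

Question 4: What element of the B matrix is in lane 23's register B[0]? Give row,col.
6,5

23: grp=5,tig=3
[0] (3*2+0,5) = (6,5)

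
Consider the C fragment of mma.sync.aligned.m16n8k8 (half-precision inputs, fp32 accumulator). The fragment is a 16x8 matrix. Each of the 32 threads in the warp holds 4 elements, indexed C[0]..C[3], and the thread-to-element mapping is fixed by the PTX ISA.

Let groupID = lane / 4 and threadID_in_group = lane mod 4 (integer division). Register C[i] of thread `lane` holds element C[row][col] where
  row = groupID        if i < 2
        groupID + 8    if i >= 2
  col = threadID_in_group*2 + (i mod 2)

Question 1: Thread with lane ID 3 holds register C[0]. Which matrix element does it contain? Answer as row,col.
0,6

lane 3: gr=0 (3/4), th=3 (3%4)
i=0: r=0+0=0, c=3*2+0=6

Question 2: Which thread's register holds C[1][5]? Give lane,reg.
6,1

r=1->g=1,rb=0  c=5->t=2,b0=1
L=1*4+2=6  i=0*2+1=1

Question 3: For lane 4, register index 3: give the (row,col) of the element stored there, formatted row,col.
4: G=1,T=0
[3] (1+8,0*2+1) = (9,1)

9,1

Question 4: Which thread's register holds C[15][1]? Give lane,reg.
28,3

r=15→G=7,rhi=1  c=1→T=0,p=1
L=7*4+0=28  i=1*2+1=3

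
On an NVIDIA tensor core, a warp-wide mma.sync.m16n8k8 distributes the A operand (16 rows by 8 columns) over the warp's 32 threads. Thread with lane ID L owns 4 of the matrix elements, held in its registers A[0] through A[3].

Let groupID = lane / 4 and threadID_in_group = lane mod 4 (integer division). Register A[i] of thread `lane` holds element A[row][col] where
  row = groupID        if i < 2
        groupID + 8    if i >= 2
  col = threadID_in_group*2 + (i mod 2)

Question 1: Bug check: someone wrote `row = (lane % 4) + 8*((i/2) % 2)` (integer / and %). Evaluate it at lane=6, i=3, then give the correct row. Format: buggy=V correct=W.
buggy=10 correct=9

`(lane % 4) + 8*((i/2) % 2)`[6,3]⇒10
6: gr=1,th=2
[3] (1+8,2*2+1) = (9,5)
row: 10 vs 9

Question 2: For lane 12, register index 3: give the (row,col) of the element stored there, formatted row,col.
lane 12→12/4=3, 12 mod 4=0
i=3  r:3+8→11  c:2·0+1→1

11,1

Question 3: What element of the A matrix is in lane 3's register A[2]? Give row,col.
L=3->g=3>>2=0, t=3&3=3
[2]->row 0+8=8  col 3·2+0=6

8,6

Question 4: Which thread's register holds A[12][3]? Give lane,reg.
17,3

r=12->g=4,rb=1  c=3->t=1,b0=1
L=4*4+1=17  i=1*2+1=3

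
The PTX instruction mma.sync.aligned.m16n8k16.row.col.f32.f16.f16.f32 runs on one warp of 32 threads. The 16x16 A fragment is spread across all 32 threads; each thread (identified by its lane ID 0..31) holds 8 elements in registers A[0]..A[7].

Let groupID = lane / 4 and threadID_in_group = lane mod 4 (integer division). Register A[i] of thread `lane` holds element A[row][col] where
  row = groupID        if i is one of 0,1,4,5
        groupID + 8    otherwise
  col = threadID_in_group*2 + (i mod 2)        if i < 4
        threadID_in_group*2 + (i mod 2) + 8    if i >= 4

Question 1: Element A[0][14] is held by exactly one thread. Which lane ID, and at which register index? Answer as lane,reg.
r=0⇒gr=0,Rb=0  c=14⇒Cb=1,th=3,odd=0
L=0*4+3=3  i=1*4+0*2+0=4

3,4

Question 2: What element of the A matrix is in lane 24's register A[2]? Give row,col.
lane 24: grp=6 (24/4), tig=0 (24%4)
i=2: r=6+8=14, c=0*2+0+0=0

14,0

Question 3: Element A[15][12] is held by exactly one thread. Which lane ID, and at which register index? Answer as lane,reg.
r=15->g=7,rb=1  c=12->cb=1,t=2,b0=0
L=7*4+2=30  i=1*4+1*2+0=6

30,6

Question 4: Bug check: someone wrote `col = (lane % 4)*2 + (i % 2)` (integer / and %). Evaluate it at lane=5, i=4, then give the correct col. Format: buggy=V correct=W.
`(lane % 4)*2 + (i % 2)`[5,4]=>2
lane 5=>5/4=1, 5 mod 4=1
i=4  r:1+0=>1  c:2·1+0+8=>10
col: 2 vs 10

buggy=2 correct=10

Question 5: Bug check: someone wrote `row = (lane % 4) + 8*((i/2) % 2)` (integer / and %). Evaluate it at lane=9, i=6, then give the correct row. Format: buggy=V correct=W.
buggy=9 correct=10

`(lane % 4) + 8*((i/2) % 2)`[9,6]⇒9
lane 9⇒9/4=2, 9 mod 4=1
i=6  r:2+8⇒10  c:2·1+0+8⇒10
row: 9 vs 10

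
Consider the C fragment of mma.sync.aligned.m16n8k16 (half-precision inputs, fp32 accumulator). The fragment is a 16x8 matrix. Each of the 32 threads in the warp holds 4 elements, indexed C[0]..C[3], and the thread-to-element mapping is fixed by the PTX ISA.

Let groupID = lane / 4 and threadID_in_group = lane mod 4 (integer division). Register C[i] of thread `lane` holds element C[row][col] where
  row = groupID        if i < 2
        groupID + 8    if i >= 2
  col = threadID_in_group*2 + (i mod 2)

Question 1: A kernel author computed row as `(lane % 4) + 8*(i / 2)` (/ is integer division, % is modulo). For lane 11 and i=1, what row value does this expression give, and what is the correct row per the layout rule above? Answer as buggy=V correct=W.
`(lane % 4) + 8*(i / 2)`[11,1]→3
11: G=2,T=3
[1] (2+0,3*2+1) = (2,7)
row: 3 vs 2

buggy=3 correct=2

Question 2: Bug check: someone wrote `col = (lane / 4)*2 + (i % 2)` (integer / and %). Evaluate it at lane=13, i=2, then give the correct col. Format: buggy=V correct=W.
buggy=6 correct=2

`(lane / 4)*2 + (i % 2)`[13,2]->6
13: gid=3,tid=1
[2] (3+8,1*2+0) = (11,2)
col: 6 vs 2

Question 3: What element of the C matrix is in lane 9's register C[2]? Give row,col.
10,2

lane 9=>9/4=2, 9 mod 4=1
i=2  r:2+8=>10  c:2·1+0=>2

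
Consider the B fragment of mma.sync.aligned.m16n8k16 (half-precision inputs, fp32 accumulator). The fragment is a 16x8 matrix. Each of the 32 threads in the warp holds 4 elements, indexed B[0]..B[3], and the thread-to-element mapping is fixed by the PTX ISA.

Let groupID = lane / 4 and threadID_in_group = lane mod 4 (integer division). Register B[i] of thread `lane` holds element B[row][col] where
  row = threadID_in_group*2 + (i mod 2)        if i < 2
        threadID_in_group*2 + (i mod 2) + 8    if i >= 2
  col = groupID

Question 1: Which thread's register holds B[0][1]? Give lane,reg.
4,0

c=1⇒gr=1  r=0⇒Rb=0,th=0,odd=0
L=1*4+0=4  i=0*2+0=0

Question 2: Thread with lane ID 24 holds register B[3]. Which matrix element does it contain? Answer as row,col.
L=24->g=24>>2=6, t=24&3=0
[3]->row 0·2+1+8=9  col g=6

9,6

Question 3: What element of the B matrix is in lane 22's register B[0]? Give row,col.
22: gid=5,tid=2
[0] (2*2+0+0,5) = (4,5)

4,5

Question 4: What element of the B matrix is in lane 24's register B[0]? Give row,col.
0,6

lane 24: G=6 (24/4), T=0 (24%4)
i=0: r=0*2+0+0=0, c=G=6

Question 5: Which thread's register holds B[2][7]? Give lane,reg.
29,0

c=7->g=7  r=2->rb=0,t=1,b0=0
L=7*4+1=29  i=0*2+0=0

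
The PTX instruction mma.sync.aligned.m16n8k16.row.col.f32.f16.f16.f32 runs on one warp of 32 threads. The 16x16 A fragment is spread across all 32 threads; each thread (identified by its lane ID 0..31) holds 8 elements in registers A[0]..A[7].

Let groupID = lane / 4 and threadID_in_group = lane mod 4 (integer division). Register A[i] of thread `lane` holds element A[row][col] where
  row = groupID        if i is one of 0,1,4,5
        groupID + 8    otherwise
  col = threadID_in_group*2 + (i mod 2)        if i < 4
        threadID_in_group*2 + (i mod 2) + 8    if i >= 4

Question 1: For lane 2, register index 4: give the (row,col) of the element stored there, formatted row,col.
0,12

lane 2⇒2/4=0, 2 mod 4=2
i=4  r:0+0⇒0  c:2·2+0+8⇒12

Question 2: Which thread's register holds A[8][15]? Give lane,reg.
r=8->g=0,rb=1  c=15->cb=1,t=3,b0=1
L=0*4+3=3  i=1*4+1*2+1=7

3,7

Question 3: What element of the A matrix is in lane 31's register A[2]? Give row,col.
15,6

L=31->gid=31>>2=7, tid=31&3=3
[2]->row 7+8=15  col 3·2+0+0=6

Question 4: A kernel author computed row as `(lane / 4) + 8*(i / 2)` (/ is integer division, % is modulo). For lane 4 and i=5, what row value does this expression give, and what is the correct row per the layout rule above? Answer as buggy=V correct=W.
`(lane / 4) + 8*(i / 2)`[4,5]->17
lane 4: gid=1 (4/4), tid=0 (4%4)
i=5: r=1+0=1, c=0*2+1+8=9
row: 17 vs 1

buggy=17 correct=1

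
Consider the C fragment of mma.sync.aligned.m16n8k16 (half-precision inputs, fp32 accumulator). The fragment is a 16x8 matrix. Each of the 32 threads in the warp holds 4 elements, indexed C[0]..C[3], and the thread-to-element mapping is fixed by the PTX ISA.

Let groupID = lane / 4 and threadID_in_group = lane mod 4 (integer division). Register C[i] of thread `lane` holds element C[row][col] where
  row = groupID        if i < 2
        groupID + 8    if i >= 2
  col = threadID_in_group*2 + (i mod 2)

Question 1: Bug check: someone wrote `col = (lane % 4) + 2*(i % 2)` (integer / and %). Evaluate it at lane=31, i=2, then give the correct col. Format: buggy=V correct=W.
buggy=3 correct=6

`(lane % 4) + 2*(i % 2)`[31,2]->3
L=31->g=31>>2=7, t=31&3=3
[2]->row 7+8=15  col 3·2+0=6
col: 3 vs 6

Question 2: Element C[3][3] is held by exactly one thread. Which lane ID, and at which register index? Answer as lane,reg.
r:3=>grp=3,rB=0  c:3=>tig=1,lo=1
L=3*4+1=13  i=0*2+1=1

13,1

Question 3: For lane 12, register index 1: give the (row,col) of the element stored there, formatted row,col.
12: G=3,T=0
[1] (3+0,0*2+1) = (3,1)

3,1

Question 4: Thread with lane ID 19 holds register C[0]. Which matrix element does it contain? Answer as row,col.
L=19=>grp=19>>2=4, tig=19&3=3
[0]=>row 4+0=4  col 3·2+0=6

4,6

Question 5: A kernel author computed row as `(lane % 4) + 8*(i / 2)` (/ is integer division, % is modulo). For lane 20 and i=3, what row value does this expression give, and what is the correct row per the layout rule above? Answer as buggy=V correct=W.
`(lane % 4) + 8*(i / 2)`[20,3]⇒8
lane 20: gr=5 (20/4), th=0 (20%4)
i=3: r=5+8=13, c=0*2+1=1
row: 8 vs 13

buggy=8 correct=13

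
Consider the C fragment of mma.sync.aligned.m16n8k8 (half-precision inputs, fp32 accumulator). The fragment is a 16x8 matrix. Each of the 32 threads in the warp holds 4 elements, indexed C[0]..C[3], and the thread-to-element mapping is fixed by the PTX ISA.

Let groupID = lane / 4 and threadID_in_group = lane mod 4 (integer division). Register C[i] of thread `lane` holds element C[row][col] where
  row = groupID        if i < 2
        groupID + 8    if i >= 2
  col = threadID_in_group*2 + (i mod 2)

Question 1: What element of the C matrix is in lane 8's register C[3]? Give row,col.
10,1

8: gid=2,tid=0
[3] (2+8,0*2+1) = (10,1)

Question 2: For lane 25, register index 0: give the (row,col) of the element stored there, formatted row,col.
25: grp=6,tig=1
[0] (6+0,1*2+0) = (6,2)

6,2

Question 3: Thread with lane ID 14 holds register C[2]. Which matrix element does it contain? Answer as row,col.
14: grp=3,tig=2
[2] (3+8,2*2+0) = (11,4)

11,4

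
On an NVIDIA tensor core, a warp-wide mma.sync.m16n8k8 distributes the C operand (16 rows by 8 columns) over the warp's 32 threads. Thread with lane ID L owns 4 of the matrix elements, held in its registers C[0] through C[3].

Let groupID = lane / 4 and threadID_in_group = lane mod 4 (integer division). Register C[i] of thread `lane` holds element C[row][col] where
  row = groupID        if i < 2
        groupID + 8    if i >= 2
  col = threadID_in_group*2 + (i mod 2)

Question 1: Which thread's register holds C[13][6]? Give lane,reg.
r: 13->gid=5,r8=1  c: 6->tid=3,i&1=0
L=5*4+3=23  i=1*2+0=2

23,2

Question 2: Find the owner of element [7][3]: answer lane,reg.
29,1

r=7→G=7,rhi=0  c=3→T=1,p=1
L=7*4+1=29  i=0*2+1=1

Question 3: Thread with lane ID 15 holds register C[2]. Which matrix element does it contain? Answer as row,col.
L=15=>grp=15>>2=3, tig=15&3=3
[2]=>row 3+8=11  col 3·2+0=6

11,6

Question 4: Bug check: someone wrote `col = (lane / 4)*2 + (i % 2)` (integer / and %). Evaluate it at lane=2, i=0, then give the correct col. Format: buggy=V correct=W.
`(lane / 4)*2 + (i % 2)`[2,0]->0
2: g=0,t=2
[0] (0+0,2*2+0) = (0,4)
col: 0 vs 4

buggy=0 correct=4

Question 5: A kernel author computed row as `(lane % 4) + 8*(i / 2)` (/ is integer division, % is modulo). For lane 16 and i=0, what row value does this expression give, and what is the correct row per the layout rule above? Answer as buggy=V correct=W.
buggy=0 correct=4

`(lane % 4) + 8*(i / 2)`[16,0]->0
L=16->gid=16>>2=4, tid=16&3=0
[0]->row 4+0=4  col 0·2+0=0
row: 0 vs 4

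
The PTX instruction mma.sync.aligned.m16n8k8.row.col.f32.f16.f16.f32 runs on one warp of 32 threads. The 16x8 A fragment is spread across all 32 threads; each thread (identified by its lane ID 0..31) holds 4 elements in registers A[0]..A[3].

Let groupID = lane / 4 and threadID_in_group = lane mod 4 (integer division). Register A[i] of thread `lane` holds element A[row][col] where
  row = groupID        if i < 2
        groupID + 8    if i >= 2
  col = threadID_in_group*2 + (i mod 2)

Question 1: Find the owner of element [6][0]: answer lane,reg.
24,0

r: 6->gid=6,r8=0  c: 0->tid=0,i&1=0
L=6*4+0=24  i=0*2+0=0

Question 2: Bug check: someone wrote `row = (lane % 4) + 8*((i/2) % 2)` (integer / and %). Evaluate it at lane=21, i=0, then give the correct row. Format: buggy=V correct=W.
`(lane % 4) + 8*((i/2) % 2)`[21,0]->1
L=21->gid=21>>2=5, tid=21&3=1
[0]->row 5+0=5  col 1·2+0=2
row: 1 vs 5

buggy=1 correct=5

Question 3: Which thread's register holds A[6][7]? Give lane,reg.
r=6⇒gr=6,Rb=0  c=7⇒th=3,odd=1
L=6*4+3=27  i=0*2+1=1

27,1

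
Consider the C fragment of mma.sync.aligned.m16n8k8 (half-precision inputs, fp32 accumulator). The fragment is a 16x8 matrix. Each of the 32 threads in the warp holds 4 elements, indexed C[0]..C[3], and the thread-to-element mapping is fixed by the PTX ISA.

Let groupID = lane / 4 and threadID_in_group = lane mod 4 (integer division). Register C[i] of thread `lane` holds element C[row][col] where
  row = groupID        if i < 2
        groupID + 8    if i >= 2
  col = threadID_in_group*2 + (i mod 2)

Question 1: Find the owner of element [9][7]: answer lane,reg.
r=9→G=1,rhi=1  c=7→T=3,p=1
L=1*4+3=7  i=1*2+1=3

7,3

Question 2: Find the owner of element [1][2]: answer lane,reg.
5,0

r:1=>grp=1,rB=0  c:2=>tig=1,lo=0
L=1*4+1=5  i=0*2+0=0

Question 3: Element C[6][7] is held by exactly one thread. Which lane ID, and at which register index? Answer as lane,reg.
r=6→G=6,rhi=0  c=7→T=3,p=1
L=6*4+3=27  i=0*2+1=1

27,1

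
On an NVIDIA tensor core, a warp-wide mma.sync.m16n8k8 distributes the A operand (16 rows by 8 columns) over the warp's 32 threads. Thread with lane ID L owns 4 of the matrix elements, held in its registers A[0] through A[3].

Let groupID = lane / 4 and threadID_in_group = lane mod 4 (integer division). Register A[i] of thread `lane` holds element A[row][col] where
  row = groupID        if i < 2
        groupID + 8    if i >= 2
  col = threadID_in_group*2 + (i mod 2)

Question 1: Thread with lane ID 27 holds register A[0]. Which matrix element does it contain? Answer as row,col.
lane 27→27/4=6, 27 mod 4=3
i=0  r:6+0→6  c:2·3+0→6

6,6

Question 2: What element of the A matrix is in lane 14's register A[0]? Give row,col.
L=14⇒gr=14>>2=3, th=14&3=2
[0]⇒row 3+0=3  col 2·2+0=4

3,4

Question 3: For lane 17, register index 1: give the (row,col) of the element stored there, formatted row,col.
4,3

lane 17=>17/4=4, 17 mod 4=1
i=1  r:4+0=>4  c:2·1+1=>3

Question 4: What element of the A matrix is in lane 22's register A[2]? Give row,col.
13,4

lane 22->22/4=5, 22 mod 4=2
i=2  r:5+8->13  c:2·2+0->4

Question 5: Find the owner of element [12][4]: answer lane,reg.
r: 12->gid=4,r8=1  c: 4->tid=2,i&1=0
L=4*4+2=18  i=1*2+0=2

18,2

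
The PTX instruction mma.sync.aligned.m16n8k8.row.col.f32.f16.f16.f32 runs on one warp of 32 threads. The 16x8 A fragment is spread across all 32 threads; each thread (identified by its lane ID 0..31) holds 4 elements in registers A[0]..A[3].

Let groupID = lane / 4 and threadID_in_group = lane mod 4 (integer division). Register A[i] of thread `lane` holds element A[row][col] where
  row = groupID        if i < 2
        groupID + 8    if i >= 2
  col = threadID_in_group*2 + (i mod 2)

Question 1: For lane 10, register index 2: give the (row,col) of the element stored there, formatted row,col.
10,4

lane 10: gid=2 (10/4), tid=2 (10%4)
i=2: r=2+8=10, c=2*2+0=4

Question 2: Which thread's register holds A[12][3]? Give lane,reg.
17,3

r: 12->gid=4,r8=1  c: 3->tid=1,i&1=1
L=4*4+1=17  i=1*2+1=3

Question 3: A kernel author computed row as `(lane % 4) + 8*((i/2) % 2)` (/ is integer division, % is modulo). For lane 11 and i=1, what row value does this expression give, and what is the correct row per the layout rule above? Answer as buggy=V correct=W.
`(lane % 4) + 8*((i/2) % 2)`[11,1]→3
lane 11→11/4=2, 11 mod 4=3
i=1  r:2+0→2  c:2·3+1→7
row: 3 vs 2

buggy=3 correct=2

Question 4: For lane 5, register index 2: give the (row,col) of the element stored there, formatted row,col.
9,2

L=5=>grp=5>>2=1, tig=5&3=1
[2]=>row 1+8=9  col 1·2+0=2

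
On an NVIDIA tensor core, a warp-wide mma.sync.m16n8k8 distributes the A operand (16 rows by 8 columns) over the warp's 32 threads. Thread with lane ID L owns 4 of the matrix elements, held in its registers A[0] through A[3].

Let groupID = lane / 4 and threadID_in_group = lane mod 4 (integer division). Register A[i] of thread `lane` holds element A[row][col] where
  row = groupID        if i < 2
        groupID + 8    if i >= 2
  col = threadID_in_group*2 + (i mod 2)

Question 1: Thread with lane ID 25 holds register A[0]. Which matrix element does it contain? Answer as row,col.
25: G=6,T=1
[0] (6+0,1*2+0) = (6,2)

6,2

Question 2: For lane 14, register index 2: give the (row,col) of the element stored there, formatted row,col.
lane 14: gid=3 (14/4), tid=2 (14%4)
i=2: r=3+8=11, c=2*2+0=4

11,4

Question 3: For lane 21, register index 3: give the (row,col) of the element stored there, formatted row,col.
13,3

L=21=>grp=21>>2=5, tig=21&3=1
[3]=>row 5+8=13  col 1·2+1=3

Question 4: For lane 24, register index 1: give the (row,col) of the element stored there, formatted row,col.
6,1

24: gr=6,th=0
[1] (6+0,0*2+1) = (6,1)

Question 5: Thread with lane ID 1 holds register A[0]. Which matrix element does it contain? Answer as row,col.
lane 1->1/4=0, 1 mod 4=1
i=0  r:0+0->0  c:2·1+0->2

0,2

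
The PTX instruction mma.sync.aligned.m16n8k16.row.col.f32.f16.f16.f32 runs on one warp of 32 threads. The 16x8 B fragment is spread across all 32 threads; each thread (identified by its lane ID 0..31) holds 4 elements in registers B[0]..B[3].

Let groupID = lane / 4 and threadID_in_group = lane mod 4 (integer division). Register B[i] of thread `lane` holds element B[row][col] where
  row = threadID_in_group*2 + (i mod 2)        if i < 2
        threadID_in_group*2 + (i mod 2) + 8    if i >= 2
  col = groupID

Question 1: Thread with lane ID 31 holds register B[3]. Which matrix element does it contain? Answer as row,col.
15,7

31: gid=7,tid=3
[3] (3*2+1+8,7) = (15,7)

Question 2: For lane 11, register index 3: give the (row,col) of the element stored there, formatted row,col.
11: G=2,T=3
[3] (3*2+1+8,2) = (15,2)

15,2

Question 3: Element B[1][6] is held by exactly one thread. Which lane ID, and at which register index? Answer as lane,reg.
24,1

c=6->g=6  r=1->rb=0,t=0,b0=1
L=6*4+0=24  i=0*2+1=1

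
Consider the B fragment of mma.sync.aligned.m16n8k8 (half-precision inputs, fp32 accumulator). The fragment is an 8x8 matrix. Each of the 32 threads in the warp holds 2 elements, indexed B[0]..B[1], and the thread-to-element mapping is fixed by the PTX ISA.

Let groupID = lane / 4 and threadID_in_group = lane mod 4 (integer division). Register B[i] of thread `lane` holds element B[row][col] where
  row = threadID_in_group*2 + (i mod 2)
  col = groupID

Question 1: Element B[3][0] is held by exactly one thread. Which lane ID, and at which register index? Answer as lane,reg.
1,1

c=0→G=0  r=3→T=1,p=1
L=0*4+1=1  i=1=1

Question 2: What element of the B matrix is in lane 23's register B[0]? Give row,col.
6,5

lane 23: g=5 (23/4), t=3 (23%4)
i=0: r=3*2+0=6, c=g=5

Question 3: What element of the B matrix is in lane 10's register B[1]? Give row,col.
5,2

10: grp=2,tig=2
[1] (2*2+1,2) = (5,2)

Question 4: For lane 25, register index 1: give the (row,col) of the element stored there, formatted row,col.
3,6

lane 25: gr=6 (25/4), th=1 (25%4)
i=1: r=1*2+1=3, c=gr=6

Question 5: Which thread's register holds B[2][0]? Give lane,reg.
c:0=>grp=0  r:2=>tig=1,lo=0
L=0*4+1=1  i=0=0

1,0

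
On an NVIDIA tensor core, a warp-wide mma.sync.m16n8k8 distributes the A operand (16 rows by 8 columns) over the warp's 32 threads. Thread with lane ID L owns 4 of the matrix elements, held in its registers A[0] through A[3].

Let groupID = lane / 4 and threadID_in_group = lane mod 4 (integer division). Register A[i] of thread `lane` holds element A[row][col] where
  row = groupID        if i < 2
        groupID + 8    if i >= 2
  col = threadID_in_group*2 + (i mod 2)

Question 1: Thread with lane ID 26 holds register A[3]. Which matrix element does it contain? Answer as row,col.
14,5

lane 26->26/4=6, 26 mod 4=2
i=3  r:6+8->14  c:2·2+1->5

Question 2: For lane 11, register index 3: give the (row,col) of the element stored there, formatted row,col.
10,7

lane 11: gr=2 (11/4), th=3 (11%4)
i=3: r=2+8=10, c=3*2+1=7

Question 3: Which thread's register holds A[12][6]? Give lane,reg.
19,2

r:12=>grp=4,rB=1  c:6=>tig=3,lo=0
L=4*4+3=19  i=1*2+0=2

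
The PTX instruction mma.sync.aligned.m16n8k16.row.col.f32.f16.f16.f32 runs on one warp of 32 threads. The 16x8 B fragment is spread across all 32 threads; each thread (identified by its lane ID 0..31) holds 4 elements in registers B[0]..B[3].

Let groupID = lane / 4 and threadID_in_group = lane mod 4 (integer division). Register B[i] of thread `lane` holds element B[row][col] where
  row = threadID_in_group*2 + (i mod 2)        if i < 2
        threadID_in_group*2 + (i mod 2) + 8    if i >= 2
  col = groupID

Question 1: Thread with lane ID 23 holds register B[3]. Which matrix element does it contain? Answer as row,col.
lane 23: G=5 (23/4), T=3 (23%4)
i=3: r=3*2+1+8=15, c=G=5

15,5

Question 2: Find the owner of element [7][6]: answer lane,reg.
27,1

c=6->g=6  r=7->rb=0,t=3,b0=1
L=6*4+3=27  i=0*2+1=1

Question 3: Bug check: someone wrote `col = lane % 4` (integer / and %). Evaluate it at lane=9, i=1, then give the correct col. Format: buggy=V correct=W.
`lane % 4`[9,1]->1
L=9->g=9>>2=2, t=9&3=1
[1]->row 1·2+1+0=3  col g=2
col: 1 vs 2

buggy=1 correct=2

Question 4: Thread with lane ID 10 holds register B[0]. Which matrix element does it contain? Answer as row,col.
lane 10⇒10/4=2, 10 mod 4=2
i=0  r:2·2+0+0⇒4  c:2

4,2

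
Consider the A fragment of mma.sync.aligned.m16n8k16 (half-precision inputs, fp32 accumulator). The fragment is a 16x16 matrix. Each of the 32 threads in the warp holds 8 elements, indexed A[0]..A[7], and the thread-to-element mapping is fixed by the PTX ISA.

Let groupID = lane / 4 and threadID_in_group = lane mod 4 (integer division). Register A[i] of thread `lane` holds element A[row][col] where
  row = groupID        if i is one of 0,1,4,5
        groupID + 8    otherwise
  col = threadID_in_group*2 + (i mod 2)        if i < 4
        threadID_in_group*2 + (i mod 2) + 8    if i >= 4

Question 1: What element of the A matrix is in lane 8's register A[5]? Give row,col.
2,9

lane 8=>8/4=2, 8 mod 4=0
i=5  r:2+0=>2  c:2·0+1+8=>9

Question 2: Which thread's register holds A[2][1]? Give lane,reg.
r:2=>grp=2,rB=0  c:1=>cB=0,tig=0,lo=1
L=2*4+0=8  i=0*4+0*2+1=1

8,1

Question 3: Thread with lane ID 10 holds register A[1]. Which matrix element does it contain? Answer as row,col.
2,5

lane 10=>10/4=2, 10 mod 4=2
i=1  r:2+0=>2  c:2·2+1+0=>5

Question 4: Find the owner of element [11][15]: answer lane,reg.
r:11=>grp=3,rB=1  c:15=>cB=1,tig=3,lo=1
L=3*4+3=15  i=1*4+1*2+1=7

15,7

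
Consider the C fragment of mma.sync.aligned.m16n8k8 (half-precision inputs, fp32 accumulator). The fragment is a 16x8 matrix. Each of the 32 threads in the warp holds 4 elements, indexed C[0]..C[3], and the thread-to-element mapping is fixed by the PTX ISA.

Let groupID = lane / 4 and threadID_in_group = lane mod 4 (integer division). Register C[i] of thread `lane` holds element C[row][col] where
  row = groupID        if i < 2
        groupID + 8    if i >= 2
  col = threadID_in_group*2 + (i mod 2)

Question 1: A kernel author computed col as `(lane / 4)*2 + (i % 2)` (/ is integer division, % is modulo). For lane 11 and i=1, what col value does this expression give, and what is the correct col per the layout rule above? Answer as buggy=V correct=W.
`(lane / 4)*2 + (i % 2)`[11,1]->5
lane 11: g=2 (11/4), t=3 (11%4)
i=1: r=2+0=2, c=3*2+1=7
col: 5 vs 7

buggy=5 correct=7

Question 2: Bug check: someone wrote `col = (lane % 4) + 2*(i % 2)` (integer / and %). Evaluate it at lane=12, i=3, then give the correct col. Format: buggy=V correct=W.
`(lane % 4) + 2*(i % 2)`[12,3]=>2
L=12=>grp=12>>2=3, tig=12&3=0
[3]=>row 3+8=11  col 0·2+1=1
col: 2 vs 1

buggy=2 correct=1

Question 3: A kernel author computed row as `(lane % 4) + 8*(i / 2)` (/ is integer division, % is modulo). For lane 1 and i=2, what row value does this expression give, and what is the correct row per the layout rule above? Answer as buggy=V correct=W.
buggy=9 correct=8

`(lane % 4) + 8*(i / 2)`[1,2]⇒9
lane 1: gr=0 (1/4), th=1 (1%4)
i=2: r=0+8=8, c=1*2+0=2
row: 9 vs 8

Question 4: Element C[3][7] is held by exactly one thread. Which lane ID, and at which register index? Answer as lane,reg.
r=3⇒gr=3,Rb=0  c=7⇒th=3,odd=1
L=3*4+3=15  i=0*2+1=1

15,1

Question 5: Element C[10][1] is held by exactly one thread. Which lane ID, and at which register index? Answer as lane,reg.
8,3

r=10→G=2,rhi=1  c=1→T=0,p=1
L=2*4+0=8  i=1*2+1=3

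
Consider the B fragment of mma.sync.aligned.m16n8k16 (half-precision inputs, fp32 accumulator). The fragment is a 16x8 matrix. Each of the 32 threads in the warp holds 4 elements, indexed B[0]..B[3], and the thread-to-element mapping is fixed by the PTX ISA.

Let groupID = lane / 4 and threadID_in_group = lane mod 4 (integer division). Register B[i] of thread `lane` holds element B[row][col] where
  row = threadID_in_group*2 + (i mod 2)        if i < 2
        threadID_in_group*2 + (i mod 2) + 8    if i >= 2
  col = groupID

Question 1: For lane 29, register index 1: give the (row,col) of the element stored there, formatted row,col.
3,7

lane 29: grp=7 (29/4), tig=1 (29%4)
i=1: r=1*2+1+0=3, c=grp=7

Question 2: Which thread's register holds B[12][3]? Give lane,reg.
14,2

c=3⇒gr=3  r=12⇒Rb=1,th=2,odd=0
L=3*4+2=14  i=1*2+0=2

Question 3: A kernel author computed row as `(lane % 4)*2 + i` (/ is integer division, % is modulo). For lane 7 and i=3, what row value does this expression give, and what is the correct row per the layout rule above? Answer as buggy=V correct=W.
`(lane % 4)*2 + i`[7,3]->9
lane 7: g=1 (7/4), t=3 (7%4)
i=3: r=3*2+1+8=15, c=g=1
row: 9 vs 15

buggy=9 correct=15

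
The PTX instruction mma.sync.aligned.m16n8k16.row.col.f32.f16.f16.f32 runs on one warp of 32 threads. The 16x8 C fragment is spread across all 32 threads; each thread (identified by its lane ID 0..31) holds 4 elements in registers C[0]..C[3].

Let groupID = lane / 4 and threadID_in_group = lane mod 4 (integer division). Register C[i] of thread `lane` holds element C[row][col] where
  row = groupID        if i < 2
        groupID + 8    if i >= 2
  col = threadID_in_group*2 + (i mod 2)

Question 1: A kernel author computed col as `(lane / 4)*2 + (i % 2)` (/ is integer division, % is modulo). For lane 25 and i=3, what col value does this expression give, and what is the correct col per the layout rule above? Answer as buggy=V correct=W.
`(lane / 4)*2 + (i % 2)`[25,3]→13
lane 25→25/4=6, 25 mod 4=1
i=3  r:6+8→14  c:2·1+1→3
col: 13 vs 3

buggy=13 correct=3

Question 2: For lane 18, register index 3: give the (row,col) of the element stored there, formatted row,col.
lane 18: grp=4 (18/4), tig=2 (18%4)
i=3: r=4+8=12, c=2*2+1=5

12,5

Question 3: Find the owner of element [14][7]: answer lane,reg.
27,3

r=14->g=6,rb=1  c=7->t=3,b0=1
L=6*4+3=27  i=1*2+1=3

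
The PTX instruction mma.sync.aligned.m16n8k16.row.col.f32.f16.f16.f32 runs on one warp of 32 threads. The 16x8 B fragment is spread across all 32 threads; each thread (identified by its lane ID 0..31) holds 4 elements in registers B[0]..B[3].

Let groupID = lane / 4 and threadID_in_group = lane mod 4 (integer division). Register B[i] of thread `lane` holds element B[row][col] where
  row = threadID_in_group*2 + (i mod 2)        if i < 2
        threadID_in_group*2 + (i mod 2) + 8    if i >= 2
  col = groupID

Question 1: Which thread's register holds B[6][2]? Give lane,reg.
c=2⇒gr=2  r=6⇒Rb=0,th=3,odd=0
L=2*4+3=11  i=0*2+0=0

11,0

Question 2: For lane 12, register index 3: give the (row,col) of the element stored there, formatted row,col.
lane 12: gid=3 (12/4), tid=0 (12%4)
i=3: r=0*2+1+8=9, c=gid=3

9,3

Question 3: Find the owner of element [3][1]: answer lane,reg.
c=1->g=1  r=3->rb=0,t=1,b0=1
L=1*4+1=5  i=0*2+1=1

5,1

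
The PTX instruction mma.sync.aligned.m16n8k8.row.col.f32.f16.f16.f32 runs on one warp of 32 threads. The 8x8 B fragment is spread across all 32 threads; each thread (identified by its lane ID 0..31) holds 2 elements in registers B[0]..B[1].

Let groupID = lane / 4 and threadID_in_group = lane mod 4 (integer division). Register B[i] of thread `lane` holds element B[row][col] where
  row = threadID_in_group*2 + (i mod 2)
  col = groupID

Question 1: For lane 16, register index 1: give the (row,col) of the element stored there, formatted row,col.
1,4

16: G=4,T=0
[1] (0*2+1,4) = (1,4)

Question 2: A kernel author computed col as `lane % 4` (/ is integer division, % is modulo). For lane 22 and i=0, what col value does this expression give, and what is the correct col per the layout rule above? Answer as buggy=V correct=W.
`lane % 4`[22,0]⇒2
lane 22: gr=5 (22/4), th=2 (22%4)
i=0: r=2*2+0=4, c=gr=5
col: 2 vs 5

buggy=2 correct=5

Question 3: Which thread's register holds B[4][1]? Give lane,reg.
6,0

c=1⇒gr=1  r=4⇒th=2,odd=0
L=1*4+2=6  i=0=0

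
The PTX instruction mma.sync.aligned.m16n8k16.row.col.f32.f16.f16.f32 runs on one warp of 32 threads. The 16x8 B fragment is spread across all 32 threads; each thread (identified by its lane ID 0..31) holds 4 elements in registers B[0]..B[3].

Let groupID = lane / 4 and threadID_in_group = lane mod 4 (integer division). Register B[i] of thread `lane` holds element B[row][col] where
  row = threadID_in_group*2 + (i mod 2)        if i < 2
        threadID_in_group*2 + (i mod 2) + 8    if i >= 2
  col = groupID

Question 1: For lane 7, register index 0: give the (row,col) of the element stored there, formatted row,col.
7: grp=1,tig=3
[0] (3*2+0+0,1) = (6,1)

6,1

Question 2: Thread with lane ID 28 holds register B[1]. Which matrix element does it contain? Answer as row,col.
1,7

lane 28: g=7 (28/4), t=0 (28%4)
i=1: r=0*2+1+0=1, c=g=7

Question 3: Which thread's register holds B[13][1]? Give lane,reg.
6,3

c=1→G=1  r=13→rhi=1,T=2,p=1
L=1*4+2=6  i=1*2+1=3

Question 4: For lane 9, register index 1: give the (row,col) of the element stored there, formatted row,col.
3,2

L=9→G=9>>2=2, T=9&3=1
[1]→row 1·2+1+0=3  col G=2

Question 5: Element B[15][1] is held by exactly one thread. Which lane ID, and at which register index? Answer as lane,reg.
7,3

c=1→G=1  r=15→rhi=1,T=3,p=1
L=1*4+3=7  i=1*2+1=3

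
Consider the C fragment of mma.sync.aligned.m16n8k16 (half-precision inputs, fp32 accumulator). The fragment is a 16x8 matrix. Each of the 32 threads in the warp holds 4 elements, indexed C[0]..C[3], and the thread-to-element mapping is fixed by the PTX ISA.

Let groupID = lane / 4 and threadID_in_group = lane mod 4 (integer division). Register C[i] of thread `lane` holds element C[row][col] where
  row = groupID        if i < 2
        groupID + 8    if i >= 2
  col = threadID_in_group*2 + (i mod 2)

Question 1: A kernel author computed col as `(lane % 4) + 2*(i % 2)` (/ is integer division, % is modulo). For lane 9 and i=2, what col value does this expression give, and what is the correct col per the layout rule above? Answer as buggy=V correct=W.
buggy=1 correct=2

`(lane % 4) + 2*(i % 2)`[9,2]->1
lane 9: gid=2 (9/4), tid=1 (9%4)
i=2: r=2+8=10, c=1*2+0=2
col: 1 vs 2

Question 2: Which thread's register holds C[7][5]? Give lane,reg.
r=7->g=7,rb=0  c=5->t=2,b0=1
L=7*4+2=30  i=0*2+1=1

30,1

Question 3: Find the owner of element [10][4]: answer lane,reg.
r: 10->gid=2,r8=1  c: 4->tid=2,i&1=0
L=2*4+2=10  i=1*2+0=2

10,2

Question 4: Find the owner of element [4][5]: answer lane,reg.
r=4->g=4,rb=0  c=5->t=2,b0=1
L=4*4+2=18  i=0*2+1=1

18,1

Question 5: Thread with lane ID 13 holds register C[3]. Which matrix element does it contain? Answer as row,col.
11,3

lane 13: g=3 (13/4), t=1 (13%4)
i=3: r=3+8=11, c=1*2+1=3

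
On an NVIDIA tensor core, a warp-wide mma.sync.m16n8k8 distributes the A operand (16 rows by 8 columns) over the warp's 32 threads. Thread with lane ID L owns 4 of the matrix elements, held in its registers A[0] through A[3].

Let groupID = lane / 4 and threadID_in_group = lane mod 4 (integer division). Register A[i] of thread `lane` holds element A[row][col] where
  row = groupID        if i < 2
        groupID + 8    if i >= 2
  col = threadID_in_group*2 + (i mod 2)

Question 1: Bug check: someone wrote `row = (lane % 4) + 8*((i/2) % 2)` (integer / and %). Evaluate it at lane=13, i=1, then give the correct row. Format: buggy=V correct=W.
`(lane % 4) + 8*((i/2) % 2)`[13,1]->1
lane 13: gid=3 (13/4), tid=1 (13%4)
i=1: r=3+0=3, c=1*2+1=3
row: 1 vs 3

buggy=1 correct=3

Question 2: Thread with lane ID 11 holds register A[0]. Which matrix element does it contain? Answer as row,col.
2,6

L=11=>grp=11>>2=2, tig=11&3=3
[0]=>row 2+0=2  col 3·2+0=6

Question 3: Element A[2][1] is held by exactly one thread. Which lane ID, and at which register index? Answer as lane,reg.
8,1

r=2->g=2,rb=0  c=1->t=0,b0=1
L=2*4+0=8  i=0*2+1=1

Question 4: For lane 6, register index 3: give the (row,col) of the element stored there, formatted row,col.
9,5

lane 6->6/4=1, 6 mod 4=2
i=3  r:1+8->9  c:2·2+1->5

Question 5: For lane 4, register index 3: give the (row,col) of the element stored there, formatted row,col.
9,1

L=4=>grp=4>>2=1, tig=4&3=0
[3]=>row 1+8=9  col 0·2+1=1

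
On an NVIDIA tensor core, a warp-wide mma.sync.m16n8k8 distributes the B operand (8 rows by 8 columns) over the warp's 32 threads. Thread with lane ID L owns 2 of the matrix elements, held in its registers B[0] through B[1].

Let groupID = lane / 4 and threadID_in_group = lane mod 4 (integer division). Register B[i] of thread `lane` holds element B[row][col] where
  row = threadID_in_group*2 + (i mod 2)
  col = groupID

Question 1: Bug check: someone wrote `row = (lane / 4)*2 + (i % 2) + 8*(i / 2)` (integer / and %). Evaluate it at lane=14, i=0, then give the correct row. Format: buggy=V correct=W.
`(lane / 4)*2 + (i % 2) + 8*(i / 2)`[14,0]→6
lane 14: G=3 (14/4), T=2 (14%4)
i=0: r=2*2+0=4, c=G=3
row: 6 vs 4

buggy=6 correct=4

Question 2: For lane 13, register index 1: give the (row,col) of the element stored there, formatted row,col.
lane 13: gid=3 (13/4), tid=1 (13%4)
i=1: r=1*2+1=3, c=gid=3

3,3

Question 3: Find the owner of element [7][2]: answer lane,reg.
11,1

c=2⇒gr=2  r=7⇒th=3,odd=1
L=2*4+3=11  i=1=1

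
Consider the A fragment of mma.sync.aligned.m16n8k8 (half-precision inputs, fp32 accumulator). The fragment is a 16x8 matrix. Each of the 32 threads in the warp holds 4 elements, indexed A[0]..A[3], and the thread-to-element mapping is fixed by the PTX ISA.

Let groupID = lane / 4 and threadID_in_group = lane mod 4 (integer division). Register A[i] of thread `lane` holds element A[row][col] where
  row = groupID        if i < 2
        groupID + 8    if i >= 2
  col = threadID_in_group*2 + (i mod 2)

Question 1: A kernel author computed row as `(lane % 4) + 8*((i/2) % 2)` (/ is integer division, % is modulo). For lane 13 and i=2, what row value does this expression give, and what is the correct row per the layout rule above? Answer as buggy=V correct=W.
buggy=9 correct=11

`(lane % 4) + 8*((i/2) % 2)`[13,2]⇒9
lane 13: gr=3 (13/4), th=1 (13%4)
i=2: r=3+8=11, c=1*2+0=2
row: 9 vs 11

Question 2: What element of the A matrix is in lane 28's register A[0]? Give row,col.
7,0

lane 28: G=7 (28/4), T=0 (28%4)
i=0: r=7+0=7, c=0*2+0=0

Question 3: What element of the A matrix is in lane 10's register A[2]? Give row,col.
lane 10⇒10/4=2, 10 mod 4=2
i=2  r:2+8⇒10  c:2·2+0⇒4

10,4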